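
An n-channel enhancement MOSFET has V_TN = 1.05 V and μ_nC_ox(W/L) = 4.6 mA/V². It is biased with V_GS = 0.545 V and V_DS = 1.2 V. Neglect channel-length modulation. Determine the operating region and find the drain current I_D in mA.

V_GS = 0.545 V < V_TN = 1.05 V, so the transistor is in cutoff.

Cutoff; I_D = 0 mA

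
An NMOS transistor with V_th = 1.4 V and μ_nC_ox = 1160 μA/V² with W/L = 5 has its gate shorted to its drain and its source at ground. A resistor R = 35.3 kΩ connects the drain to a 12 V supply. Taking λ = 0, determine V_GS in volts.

With gate tied to drain, V_GS = V_DS ≥ V_GS − V_th, so the device is in saturation.
k_n = μ_nC_ox · (W/L) = 5.8 mA/V².
KCL at the drain: ½ k_n (V_GS − V_th)² = (V_DD − V_GS)/R.
Let x = V_GS − 1.4. Then 102 x² + x − 10.6 = 0, giving x = 0.317 V (positive root), so V_GS = 1.72 V.
I_D = (V_DD − V_GS)/R = (12 − 1.72) / 35.3 = 0.291 mA.

V_GS = 1.72 V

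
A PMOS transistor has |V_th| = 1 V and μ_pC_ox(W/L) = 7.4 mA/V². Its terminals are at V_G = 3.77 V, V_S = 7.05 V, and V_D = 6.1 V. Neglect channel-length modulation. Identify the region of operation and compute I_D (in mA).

V_SG = V_S − V_G = 7.05 − 3.77 = 3.28 V; V_SD = V_S − V_D = 7.05 − 6.1 = 0.95 V.
V_ov = V_SG − |V_th| = 3.28 − 1 = 2.28 V.
Since V_SD = 0.95 V < V_ov = 2.28 V, the device is in the triode region.
I_D = k_p [V_ov · V_SD − ½ V_SD²] = 7.4 × [2.28 × 0.95 − 0.5 × 0.95²] = 12.7 mA.

Triode; I_D = 12.7 mA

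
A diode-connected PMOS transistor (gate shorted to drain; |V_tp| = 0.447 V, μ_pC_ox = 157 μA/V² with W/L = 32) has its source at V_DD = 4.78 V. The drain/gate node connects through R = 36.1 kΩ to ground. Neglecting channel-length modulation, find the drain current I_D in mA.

With gate tied to drain, V_SG = V_SD ≥ V_SG − |V_tp|, so the device is in saturation.
k_p = μ_pC_ox · (W/L) = 5.024 mA/V².
KCL at the drain: ½ k_p (V_SG − |V_tp|)² = (V_DD − V_SG)/R.
Let x = V_SG − 0.447. Then 90.7 x² + x − 4.333 = 0, giving x = 0.213 V (positive root), so V_SG = 0.66 V.
I_D = (V_DD − V_SG)/R = (4.78 − 0.66) / 36.1 = 0.114 mA.

I_D = 0.114 mA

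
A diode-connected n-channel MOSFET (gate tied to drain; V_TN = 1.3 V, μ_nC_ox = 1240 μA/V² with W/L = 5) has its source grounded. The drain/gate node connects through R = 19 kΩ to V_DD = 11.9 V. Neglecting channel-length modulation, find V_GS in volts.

With gate tied to drain, V_GS = V_DS ≥ V_GS − V_TN, so the device is in saturation.
k_n = μ_nC_ox · (W/L) = 6.2 mA/V².
KCL at the drain: ½ k_n (V_GS − V_TN)² = (V_DD − V_GS)/R.
Let x = V_GS − 1.3. Then 58.9 x² + x − 10.6 = 0, giving x = 0.416 V (positive root), so V_GS = 1.72 V.
I_D = (V_DD − V_GS)/R = (11.9 − 1.72) / 19 = 0.536 mA.

V_GS = 1.72 V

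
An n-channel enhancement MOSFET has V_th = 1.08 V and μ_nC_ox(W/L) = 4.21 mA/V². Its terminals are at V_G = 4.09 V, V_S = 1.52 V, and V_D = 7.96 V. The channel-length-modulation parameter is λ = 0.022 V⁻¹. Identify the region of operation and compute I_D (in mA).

Saturation; I_D = 5.34 mA

V_GS = V_G − V_S = 4.09 − 1.52 = 2.57 V; V_DS = V_D − V_S = 7.96 − 1.52 = 6.44 V.
V_ov = V_GS − V_th = 2.57 − 1.08 = 1.49 V.
Since V_DS = 6.44 V ≥ V_ov = 1.49 V, the device is in saturation.
I_D = ½ k_n V_ov² (1 + λ V_DS) = 0.5 × 4.21 × 1.49² × (1 + 0.022 × 6.44) = 5.34 mA.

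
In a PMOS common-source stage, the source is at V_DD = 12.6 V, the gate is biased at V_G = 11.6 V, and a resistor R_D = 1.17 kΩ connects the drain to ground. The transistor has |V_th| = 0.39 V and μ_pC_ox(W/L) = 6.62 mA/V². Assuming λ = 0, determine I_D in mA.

V_SG = V_DD − V_G = 12.6 − 11.6 = 1 V, so V_ov = 1 − 0.39 = 0.61 V.
Assume saturation: I_D = ½ k_p V_ov² = 0.5 × 6.62 × 0.61² = 1.23 mA, giving V_SD = V_DD − I_D R_D = 12.6 − 1.23 × 1.17 = 11.2 V.
V_SD = 11.2 V ≥ V_ov = 0.61 V, confirming saturation.

I_D = 1.23 mA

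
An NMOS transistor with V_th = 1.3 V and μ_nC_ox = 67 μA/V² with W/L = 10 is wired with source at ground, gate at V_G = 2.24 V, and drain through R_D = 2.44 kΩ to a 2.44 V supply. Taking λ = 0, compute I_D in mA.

V_GS = V_G = 2.24 V, so V_ov = 2.24 − 1.3 = 0.94 V.
k_n = μ_nC_ox · (W/L) = 0.67 mA/V².
Assume saturation: I_D = ½ k_n V_ov² = 0.5 × 0.67 × 0.94² = 0.296 mA, giving V_DS = V_DD − I_D R_D = 2.44 − 0.296 × 2.44 = 1.72 V.
V_DS = 1.72 V ≥ V_ov = 0.94 V, confirming saturation.

I_D = 0.296 mA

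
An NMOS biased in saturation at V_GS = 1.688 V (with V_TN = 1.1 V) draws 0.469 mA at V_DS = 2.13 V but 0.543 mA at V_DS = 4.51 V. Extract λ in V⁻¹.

λ = 0.0772 V⁻¹

With V_GS fixed, I_D ∝ (1 + λ V_DS) in saturation, so I_D2/I_D1 = (1 + λ V_DS2)/(1 + λ V_DS1).
0.543/0.469 = 1.158 = (1 + 4.51 λ)/(1 + 2.13 λ).
Solving: λ (I_D1 V_DS2 − I_D2 V_DS1) = I_D2 − I_D1, so λ = (0.543 − 0.469) / (0.469 × 4.51 − 0.543 × 2.13) = 0.074 / 0.959 = 0.0772 V⁻¹.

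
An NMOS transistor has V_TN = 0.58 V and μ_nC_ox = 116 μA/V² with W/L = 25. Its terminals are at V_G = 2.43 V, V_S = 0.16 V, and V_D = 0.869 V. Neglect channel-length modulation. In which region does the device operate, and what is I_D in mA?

Triode; I_D = 2.75 mA

V_GS = V_G − V_S = 2.43 − 0.16 = 2.27 V; V_DS = V_D − V_S = 0.869 − 0.16 = 0.709 V.
k_n = μ_nC_ox · (W/L) = 2.9 mA/V².
V_ov = V_GS − V_TN = 2.27 − 0.58 = 1.69 V.
Since V_DS = 0.709 V < V_ov = 1.69 V, the device is in the triode region.
I_D = k_n [V_ov · V_DS − ½ V_DS²] = 2.9 × [1.69 × 0.709 − 0.5 × 0.709²] = 2.75 mA.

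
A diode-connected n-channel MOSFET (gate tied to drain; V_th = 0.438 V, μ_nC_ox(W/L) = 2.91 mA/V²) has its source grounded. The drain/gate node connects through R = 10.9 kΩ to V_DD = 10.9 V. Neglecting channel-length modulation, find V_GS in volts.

With gate tied to drain, V_GS = V_DS ≥ V_GS − V_th, so the device is in saturation.
KCL at the drain: ½ k_n (V_GS − V_th)² = (V_DD − V_GS)/R.
Let x = V_GS − 0.438. Then 15.9 x² + x − 10.46 = 0, giving x = 0.781 V (positive root), so V_GS = 1.22 V.
I_D = (V_DD − V_GS)/R = (10.9 − 1.22) / 10.9 = 0.888 mA.

V_GS = 1.22 V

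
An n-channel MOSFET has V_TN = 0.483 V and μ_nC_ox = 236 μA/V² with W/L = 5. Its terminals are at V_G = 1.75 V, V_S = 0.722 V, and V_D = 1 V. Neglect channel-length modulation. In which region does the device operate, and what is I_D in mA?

V_GS = V_G − V_S = 1.75 − 0.722 = 1.03 V; V_DS = V_D − V_S = 1 − 0.722 = 0.278 V.
k_n = μ_nC_ox · (W/L) = 1.18 mA/V².
V_ov = V_GS − V_TN = 1.03 − 0.483 = 0.545 V.
Since V_DS = 0.278 V < V_ov = 0.545 V, the device is in the triode region.
I_D = k_n [V_ov · V_DS − ½ V_DS²] = 1.18 × [0.545 × 0.278 − 0.5 × 0.278²] = 0.133 mA.

Triode; I_D = 0.133 mA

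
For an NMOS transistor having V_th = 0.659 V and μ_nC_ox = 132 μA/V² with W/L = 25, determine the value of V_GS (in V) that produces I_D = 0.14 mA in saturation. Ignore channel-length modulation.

k_n = μ_nC_ox · (W/L) = 3.3 mA/V².
In saturation I_D = ½ k_n (V_GS − V_th)², so V_GS − V_th = √(2 I_D / k_n) = √(2 × 0.14 / 3.3) = 0.291 V.
V_GS = 0.659 + 0.291 = 0.95 V.

V_GS = 0.950 V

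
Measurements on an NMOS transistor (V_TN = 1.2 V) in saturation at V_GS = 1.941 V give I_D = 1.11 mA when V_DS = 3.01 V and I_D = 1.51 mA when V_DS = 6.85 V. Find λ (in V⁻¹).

λ = 0.131 V⁻¹

With V_GS fixed, I_D ∝ (1 + λ V_DS) in saturation, so I_D2/I_D1 = (1 + λ V_DS2)/(1 + λ V_DS1).
1.51/1.11 = 1.36 = (1 + 6.85 λ)/(1 + 3.01 λ).
Solving: λ (I_D1 V_DS2 − I_D2 V_DS1) = I_D2 − I_D1, so λ = (1.51 − 1.11) / (1.11 × 6.85 − 1.51 × 3.01) = 0.4 / 3.06 = 0.131 V⁻¹.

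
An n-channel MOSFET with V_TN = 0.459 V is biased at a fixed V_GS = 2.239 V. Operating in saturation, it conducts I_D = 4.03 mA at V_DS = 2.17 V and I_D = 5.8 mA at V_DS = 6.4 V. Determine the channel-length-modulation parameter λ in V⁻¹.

With V_GS fixed, I_D ∝ (1 + λ V_DS) in saturation, so I_D2/I_D1 = (1 + λ V_DS2)/(1 + λ V_DS1).
5.8/4.03 = 1.439 = (1 + 6.4 λ)/(1 + 2.17 λ).
Solving: λ (I_D1 V_DS2 − I_D2 V_DS1) = I_D2 − I_D1, so λ = (5.8 − 4.03) / (4.03 × 6.4 − 5.8 × 2.17) = 1.77 / 13.2 = 0.134 V⁻¹.

λ = 0.134 V⁻¹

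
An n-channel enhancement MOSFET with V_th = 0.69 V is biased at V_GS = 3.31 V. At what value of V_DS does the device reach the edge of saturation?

V_DS,sat = 2.62 V

The boundary between triode and saturation is V_DS = V_GS − V_th = V_ov.
V_ov = 3.31 − 0.69 = 2.62 V.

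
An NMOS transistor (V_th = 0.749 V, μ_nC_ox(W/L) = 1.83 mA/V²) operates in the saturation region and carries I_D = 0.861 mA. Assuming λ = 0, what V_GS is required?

V_GS = 1.72 V

In saturation I_D = ½ k_n (V_GS − V_th)², so V_GS − V_th = √(2 I_D / k_n) = √(2 × 0.861 / 1.83) = 0.97 V.
V_GS = 0.749 + 0.97 = 1.72 V.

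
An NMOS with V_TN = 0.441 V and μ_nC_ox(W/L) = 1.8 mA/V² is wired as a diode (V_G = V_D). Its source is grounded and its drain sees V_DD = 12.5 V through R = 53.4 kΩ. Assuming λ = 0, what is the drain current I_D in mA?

With gate tied to drain, V_GS = V_DS ≥ V_GS − V_TN, so the device is in saturation.
KCL at the drain: ½ k_n (V_GS − V_TN)² = (V_DD − V_GS)/R.
Let x = V_GS − 0.441. Then 48.1 x² + x − 12.06 = 0, giving x = 0.491 V (positive root), so V_GS = 0.932 V.
I_D = (V_DD − V_GS)/R = (12.5 − 0.932) / 53.4 = 0.217 mA.

I_D = 0.217 mA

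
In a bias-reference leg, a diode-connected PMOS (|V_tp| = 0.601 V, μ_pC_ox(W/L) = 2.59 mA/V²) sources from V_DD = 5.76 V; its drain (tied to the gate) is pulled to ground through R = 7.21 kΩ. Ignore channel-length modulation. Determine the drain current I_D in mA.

With gate tied to drain, V_SG = V_SD ≥ V_SG − |V_tp|, so the device is in saturation.
KCL at the drain: ½ k_p (V_SG − |V_tp|)² = (V_DD − V_SG)/R.
Let x = V_SG − 0.601. Then 9.34 x² + x − 5.159 = 0, giving x = 0.692 V (positive root), so V_SG = 1.29 V.
I_D = (V_DD − V_SG)/R = (5.76 − 1.29) / 7.21 = 0.62 mA.

I_D = 0.620 mA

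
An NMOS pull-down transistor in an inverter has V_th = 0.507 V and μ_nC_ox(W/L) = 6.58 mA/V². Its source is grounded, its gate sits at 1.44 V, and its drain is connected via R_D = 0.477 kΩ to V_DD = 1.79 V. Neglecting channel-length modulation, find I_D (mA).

I_D = 2.50 mA

V_GS = V_G = 1.44 V, so V_ov = 1.44 − 0.507 = 0.933 V.
Assume saturation: I_D = ½ k_n V_ov² = 0.5 × 6.58 × 0.933² = 2.86 mA, giving V_DS = V_DD − I_D R_D = 1.79 − 2.86 × 0.477 = 0.424 V.
But 0.424 V < V_ov = 0.933 V, so the device is actually in triode.
In triode I_D = k_n[V_ov V_DS − ½ V_DS²] and I_D = (V_DD − V_DS)/R_D. Equating: 1.57 V_DS² − 3.928 V_DS + 1.79 = 0, giving V_DS = 0.599 V (the root below V_ov).
I_D = (1.79 − 0.599) / 0.477 = 2.5 mA.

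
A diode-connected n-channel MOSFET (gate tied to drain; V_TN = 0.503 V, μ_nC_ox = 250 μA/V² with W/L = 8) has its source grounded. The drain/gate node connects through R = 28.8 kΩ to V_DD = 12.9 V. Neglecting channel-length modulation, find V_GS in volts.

With gate tied to drain, V_GS = V_DS ≥ V_GS − V_TN, so the device is in saturation.
k_n = μ_nC_ox · (W/L) = 2 mA/V².
KCL at the drain: ½ k_n (V_GS − V_TN)² = (V_DD − V_GS)/R.
Let x = V_GS − 0.503. Then 28.8 x² + x − 12.4 = 0, giving x = 0.639 V (positive root), so V_GS = 1.14 V.
I_D = (V_DD − V_GS)/R = (12.9 − 1.14) / 28.8 = 0.408 mA.

V_GS = 1.14 V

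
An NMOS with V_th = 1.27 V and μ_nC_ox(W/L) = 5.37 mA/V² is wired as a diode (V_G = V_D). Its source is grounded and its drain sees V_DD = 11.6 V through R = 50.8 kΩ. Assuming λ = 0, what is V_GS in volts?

V_GS = 1.54 V

With gate tied to drain, V_GS = V_DS ≥ V_GS − V_th, so the device is in saturation.
KCL at the drain: ½ k_n (V_GS − V_th)² = (V_DD − V_GS)/R.
Let x = V_GS − 1.27. Then 136 x² + x − 10.33 = 0, giving x = 0.272 V (positive root), so V_GS = 1.54 V.
I_D = (V_DD − V_GS)/R = (11.6 − 1.54) / 50.8 = 0.198 mA.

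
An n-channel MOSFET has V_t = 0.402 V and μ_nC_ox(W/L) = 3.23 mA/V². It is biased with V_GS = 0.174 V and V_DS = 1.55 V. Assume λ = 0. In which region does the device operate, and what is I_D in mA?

Cutoff; I_D = 0 mA

V_GS = 0.174 V < V_t = 0.402 V, so the transistor is in cutoff.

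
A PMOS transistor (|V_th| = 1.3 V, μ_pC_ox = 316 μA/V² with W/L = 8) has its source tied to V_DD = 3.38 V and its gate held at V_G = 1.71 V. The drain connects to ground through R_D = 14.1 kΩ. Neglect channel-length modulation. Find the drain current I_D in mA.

V_SG = V_DD − V_G = 3.38 − 1.71 = 1.67 V, so V_ov = 1.67 − 1.3 = 0.37 V.
k_p = μ_pC_ox · (W/L) = 2.528 mA/V².
Assume saturation: I_D = ½ k_p V_ov² = 0.5 × 2.528 × 0.37² = 0.173 mA, giving V_SD = V_DD − I_D R_D = 3.38 − 0.173 × 14.1 = 0.94 V.
V_SD = 0.94 V ≥ V_ov = 0.37 V, confirming saturation.

I_D = 0.173 mA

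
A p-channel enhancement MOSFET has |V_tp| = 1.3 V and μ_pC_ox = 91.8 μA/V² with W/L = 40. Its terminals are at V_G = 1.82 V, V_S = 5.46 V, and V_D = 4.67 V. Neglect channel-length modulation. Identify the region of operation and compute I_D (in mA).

V_SG = V_S − V_G = 5.46 − 1.82 = 3.64 V; V_SD = V_S − V_D = 5.46 − 4.67 = 0.79 V.
k_p = μ_pC_ox · (W/L) = 3.672 mA/V².
V_ov = V_SG − |V_tp| = 3.64 − 1.3 = 2.34 V.
Since V_SD = 0.79 V < V_ov = 2.34 V, the device is in the triode region.
I_D = k_p [V_ov · V_SD − ½ V_SD²] = 3.672 × [2.34 × 0.79 − 0.5 × 0.79²] = 5.64 mA.

Triode; I_D = 5.64 mA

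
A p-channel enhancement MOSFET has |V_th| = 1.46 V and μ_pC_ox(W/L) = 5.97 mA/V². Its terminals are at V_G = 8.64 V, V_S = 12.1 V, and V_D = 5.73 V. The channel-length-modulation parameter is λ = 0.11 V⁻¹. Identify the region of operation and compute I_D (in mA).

Saturation; I_D = 20.3 mA

V_SG = V_S − V_G = 12.1 − 8.64 = 3.46 V; V_SD = V_S − V_D = 12.1 − 5.73 = 6.37 V.
V_ov = V_SG − |V_th| = 3.46 − 1.46 = 2 V.
Since V_SD = 6.37 V ≥ V_ov = 2 V, the device is in saturation.
I_D = ½ k_p V_ov² (1 + λ V_SD) = 0.5 × 5.97 × 2² × (1 + 0.11 × 6.37) = 20.3 mA.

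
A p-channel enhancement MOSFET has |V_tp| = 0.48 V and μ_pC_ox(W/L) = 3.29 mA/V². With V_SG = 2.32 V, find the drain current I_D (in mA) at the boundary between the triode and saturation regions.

I_D = 5.57 mA

At the boundary V_SD = V_ov = V_SG − |V_tp| = 2.32 − 0.48 = 1.84 V.
I_D = ½ k_p V_ov² = 0.5 × 3.29 × 1.84² = 5.57 mA.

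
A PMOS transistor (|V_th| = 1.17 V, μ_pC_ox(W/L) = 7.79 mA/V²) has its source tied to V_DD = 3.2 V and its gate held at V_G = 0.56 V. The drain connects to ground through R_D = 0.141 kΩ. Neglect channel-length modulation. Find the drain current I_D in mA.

I_D = 8.42 mA

V_SG = V_DD − V_G = 3.2 − 0.56 = 2.64 V, so V_ov = 2.64 − 1.17 = 1.47 V.
Assume saturation: I_D = ½ k_p V_ov² = 0.5 × 7.79 × 1.47² = 8.42 mA, giving V_SD = V_DD − I_D R_D = 3.2 − 8.42 × 0.141 = 2.01 V.
V_SD = 2.01 V ≥ V_ov = 1.47 V, confirming saturation.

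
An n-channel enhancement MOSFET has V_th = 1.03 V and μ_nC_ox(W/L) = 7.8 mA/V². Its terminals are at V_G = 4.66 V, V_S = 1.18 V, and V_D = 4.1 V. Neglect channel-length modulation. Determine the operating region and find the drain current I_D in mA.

V_GS = V_G − V_S = 4.66 − 1.18 = 3.48 V; V_DS = V_D − V_S = 4.1 − 1.18 = 2.92 V.
V_ov = V_GS − V_th = 3.48 − 1.03 = 2.45 V.
Since V_DS = 2.92 V ≥ V_ov = 2.45 V, the device is in saturation.
I_D = ½ k_n V_ov² = 0.5 × 7.8 × 2.45² = 23.4 mA.

Saturation; I_D = 23.4 mA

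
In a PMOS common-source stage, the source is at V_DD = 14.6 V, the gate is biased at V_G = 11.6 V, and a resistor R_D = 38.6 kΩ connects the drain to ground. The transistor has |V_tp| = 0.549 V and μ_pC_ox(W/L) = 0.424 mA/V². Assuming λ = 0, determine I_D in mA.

V_SG = V_DD − V_G = 14.6 − 11.6 = 3 V, so V_ov = 3 − 0.549 = 2.45 V.
Assume saturation: I_D = ½ k_p V_ov² = 0.5 × 0.424 × 2.45² = 1.27 mA, giving V_SD = V_DD − I_D R_D = 14.6 − 1.27 × 38.6 = -34.6 V.
But -34.6 V < V_ov = 2.45 V, so the device is actually in triode.
In triode I_D = k_p[V_ov V_SD − ½ V_SD²] and I_D = (V_DD − V_SD)/R_D. Equating: 8.18 V_SD² − 41.11 V_SD + 14.6 = 0, giving V_SD = 0.385 V (the root below V_ov).
I_D = (14.6 − 0.385) / 38.6 = 0.368 mA.

I_D = 0.368 mA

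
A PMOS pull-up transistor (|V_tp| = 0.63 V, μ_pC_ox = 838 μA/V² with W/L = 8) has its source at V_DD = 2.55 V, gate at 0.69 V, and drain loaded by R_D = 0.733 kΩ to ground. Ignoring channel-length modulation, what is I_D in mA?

I_D = 2.90 mA

V_SG = V_DD − V_G = 2.55 − 0.69 = 1.86 V, so V_ov = 1.86 − 0.63 = 1.23 V.
k_p = μ_pC_ox · (W/L) = 6.704 mA/V².
Assume saturation: I_D = ½ k_p V_ov² = 0.5 × 6.704 × 1.23² = 5.07 mA, giving V_SD = V_DD − I_D R_D = 2.55 − 5.07 × 0.733 = -1.17 V.
But -1.17 V < V_ov = 1.23 V, so the device is actually in triode.
In triode I_D = k_p[V_ov V_SD − ½ V_SD²] and I_D = (V_DD − V_SD)/R_D. Equating: 2.46 V_SD² − 7.044 V_SD + 2.55 = 0, giving V_SD = 0.425 V (the root below V_ov).
I_D = (2.55 − 0.425) / 0.733 = 2.9 mA.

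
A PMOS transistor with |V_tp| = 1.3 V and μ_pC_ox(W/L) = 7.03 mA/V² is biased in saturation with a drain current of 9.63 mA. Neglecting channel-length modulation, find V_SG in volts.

V_SG = 2.96 V

In saturation I_D = ½ k_p (V_SG − |V_tp|)², so V_SG − |V_tp| = √(2 I_D / k_p) = √(2 × 9.63 / 7.03) = 1.66 V.
V_SG = 1.3 + 1.66 = 2.96 V.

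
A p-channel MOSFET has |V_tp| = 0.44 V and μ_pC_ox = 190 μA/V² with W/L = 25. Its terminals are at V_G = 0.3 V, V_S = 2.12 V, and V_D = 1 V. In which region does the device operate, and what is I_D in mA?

V_SG = V_S − V_G = 2.12 − 0.3 = 1.82 V; V_SD = V_S − V_D = 2.12 − 1 = 1.12 V.
k_p = μ_pC_ox · (W/L) = 4.75 mA/V².
V_ov = V_SG − |V_tp| = 1.82 − 0.44 = 1.38 V.
Since V_SD = 1.12 V < V_ov = 1.38 V, the device is in the triode region.
I_D = k_p [V_ov · V_SD − ½ V_SD²] = 4.75 × [1.38 × 1.12 − 0.5 × 1.12²] = 4.36 mA.

Triode; I_D = 4.36 mA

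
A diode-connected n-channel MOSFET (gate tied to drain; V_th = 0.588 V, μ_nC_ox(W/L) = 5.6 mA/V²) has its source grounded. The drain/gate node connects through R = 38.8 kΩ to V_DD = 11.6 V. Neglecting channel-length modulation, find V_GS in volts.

With gate tied to drain, V_GS = V_DS ≥ V_GS − V_th, so the device is in saturation.
KCL at the drain: ½ k_n (V_GS − V_th)² = (V_DD − V_GS)/R.
Let x = V_GS − 0.588. Then 109 x² + x − 11.01 = 0, giving x = 0.314 V (positive root), so V_GS = 0.902 V.
I_D = (V_DD − V_GS)/R = (11.6 − 0.902) / 38.8 = 0.276 mA.

V_GS = 0.902 V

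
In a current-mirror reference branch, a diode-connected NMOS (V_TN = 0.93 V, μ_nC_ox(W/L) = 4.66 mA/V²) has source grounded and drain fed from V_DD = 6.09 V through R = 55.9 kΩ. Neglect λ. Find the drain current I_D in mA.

I_D = 0.0888 mA

With gate tied to drain, V_GS = V_DS ≥ V_GS − V_TN, so the device is in saturation.
KCL at the drain: ½ k_n (V_GS − V_TN)² = (V_DD − V_GS)/R.
Let x = V_GS − 0.93. Then 130 x² + x − 5.16 = 0, giving x = 0.195 V (positive root), so V_GS = 1.13 V.
I_D = (V_DD − V_GS)/R = (6.09 − 1.13) / 55.9 = 0.0888 mA.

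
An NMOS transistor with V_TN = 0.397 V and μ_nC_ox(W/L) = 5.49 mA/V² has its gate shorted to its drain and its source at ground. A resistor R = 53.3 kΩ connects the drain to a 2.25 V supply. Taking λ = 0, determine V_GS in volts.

With gate tied to drain, V_GS = V_DS ≥ V_GS − V_TN, so the device is in saturation.
KCL at the drain: ½ k_n (V_GS − V_TN)² = (V_DD − V_GS)/R.
Let x = V_GS − 0.397. Then 146 x² + x − 1.853 = 0, giving x = 0.109 V (positive root), so V_GS = 0.506 V.
I_D = (V_DD − V_GS)/R = (2.25 − 0.506) / 53.3 = 0.0327 mA.

V_GS = 0.506 V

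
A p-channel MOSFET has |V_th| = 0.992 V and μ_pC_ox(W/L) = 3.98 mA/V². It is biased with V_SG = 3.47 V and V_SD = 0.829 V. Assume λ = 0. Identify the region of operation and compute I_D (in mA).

V_ov = V_SG − |V_th| = 3.47 − 0.992 = 2.48 V.
Since V_SD = 0.829 V < V_ov = 2.48 V, the device is in the triode region.
I_D = k_p [V_ov · V_SD − ½ V_SD²] = 3.98 × [2.48 × 0.829 − 0.5 × 0.829²] = 6.81 mA.

Triode; I_D = 6.81 mA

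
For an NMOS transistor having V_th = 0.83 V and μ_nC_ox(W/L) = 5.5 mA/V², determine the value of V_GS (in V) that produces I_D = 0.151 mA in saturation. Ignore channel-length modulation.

In saturation I_D = ½ k_n (V_GS − V_th)², so V_GS − V_th = √(2 I_D / k_n) = √(2 × 0.151 / 5.5) = 0.234 V.
V_GS = 0.83 + 0.234 = 1.06 V.

V_GS = 1.06 V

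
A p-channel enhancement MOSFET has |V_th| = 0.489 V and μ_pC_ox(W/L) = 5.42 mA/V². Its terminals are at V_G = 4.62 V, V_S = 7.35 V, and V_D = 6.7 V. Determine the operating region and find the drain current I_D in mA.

Triode; I_D = 6.75 mA

V_SG = V_S − V_G = 7.35 − 4.62 = 2.73 V; V_SD = V_S − V_D = 7.35 − 6.7 = 0.65 V.
V_ov = V_SG − |V_th| = 2.73 − 0.489 = 2.24 V.
Since V_SD = 0.65 V < V_ov = 2.24 V, the device is in the triode region.
I_D = k_p [V_ov · V_SD − ½ V_SD²] = 5.42 × [2.24 × 0.65 − 0.5 × 0.65²] = 6.75 mA.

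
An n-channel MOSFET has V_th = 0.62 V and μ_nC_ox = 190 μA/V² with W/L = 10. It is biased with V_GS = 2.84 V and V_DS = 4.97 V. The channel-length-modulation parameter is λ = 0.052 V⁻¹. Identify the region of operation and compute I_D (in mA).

k_n = μ_nC_ox · (W/L) = 1.9 mA/V².
V_ov = V_GS − V_th = 2.84 − 0.62 = 2.22 V.
Since V_DS = 4.97 V ≥ V_ov = 2.22 V, the device is in saturation.
I_D = ½ k_n V_ov² (1 + λ V_DS) = 0.5 × 1.9 × 2.22² × (1 + 0.052 × 4.97) = 5.89 mA.

Saturation; I_D = 5.89 mA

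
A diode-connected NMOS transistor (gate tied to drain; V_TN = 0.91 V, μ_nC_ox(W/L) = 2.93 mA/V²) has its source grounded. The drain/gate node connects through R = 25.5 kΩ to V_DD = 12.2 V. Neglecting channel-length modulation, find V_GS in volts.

With gate tied to drain, V_GS = V_DS ≥ V_GS − V_TN, so the device is in saturation.
KCL at the drain: ½ k_n (V_GS − V_TN)² = (V_DD − V_GS)/R.
Let x = V_GS − 0.91. Then 37.4 x² + x − 11.29 = 0, giving x = 0.537 V (positive root), so V_GS = 1.45 V.
I_D = (V_DD − V_GS)/R = (12.2 − 1.45) / 25.5 = 0.422 mA.

V_GS = 1.45 V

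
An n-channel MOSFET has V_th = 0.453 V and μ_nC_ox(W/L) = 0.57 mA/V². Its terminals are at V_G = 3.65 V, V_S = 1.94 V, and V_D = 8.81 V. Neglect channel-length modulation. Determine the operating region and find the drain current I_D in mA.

V_GS = V_G − V_S = 3.65 − 1.94 = 1.71 V; V_DS = V_D − V_S = 8.81 − 1.94 = 6.87 V.
V_ov = V_GS − V_th = 1.71 − 0.453 = 1.26 V.
Since V_DS = 6.87 V ≥ V_ov = 1.26 V, the device is in saturation.
I_D = ½ k_n V_ov² = 0.5 × 0.57 × 1.26² = 0.45 mA.

Saturation; I_D = 0.450 mA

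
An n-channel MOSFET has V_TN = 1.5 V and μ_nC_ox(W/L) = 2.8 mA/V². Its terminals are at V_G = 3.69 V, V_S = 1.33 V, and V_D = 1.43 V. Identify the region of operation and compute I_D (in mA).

Triode; I_D = 0.227 mA

V_GS = V_G − V_S = 3.69 − 1.33 = 2.36 V; V_DS = V_D − V_S = 1.43 − 1.33 = 0.1 V.
V_ov = V_GS − V_TN = 2.36 − 1.5 = 0.86 V.
Since V_DS = 0.1 V < V_ov = 0.86 V, the device is in the triode region.
I_D = k_n [V_ov · V_DS − ½ V_DS²] = 2.8 × [0.86 × 0.1 − 0.5 × 0.1²] = 0.227 mA.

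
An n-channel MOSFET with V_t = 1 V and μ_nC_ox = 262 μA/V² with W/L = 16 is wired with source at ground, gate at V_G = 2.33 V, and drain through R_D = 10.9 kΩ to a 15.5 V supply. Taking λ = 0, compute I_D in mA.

V_GS = V_G = 2.33 V, so V_ov = 2.33 − 1 = 1.33 V.
k_n = μ_nC_ox · (W/L) = 4.192 mA/V².
Assume saturation: I_D = ½ k_n V_ov² = 0.5 × 4.192 × 1.33² = 3.71 mA, giving V_DS = V_DD − I_D R_D = 15.5 − 3.71 × 10.9 = -24.9 V.
But -24.9 V < V_ov = 1.33 V, so the device is actually in triode.
In triode I_D = k_n[V_ov V_DS − ½ V_DS²] and I_D = (V_DD − V_DS)/R_D. Equating: 22.8 V_DS² − 61.77 V_DS + 15.5 = 0, giving V_DS = 0.28 V (the root below V_ov).
I_D = (15.5 − 0.28) / 10.9 = 1.4 mA.

I_D = 1.40 mA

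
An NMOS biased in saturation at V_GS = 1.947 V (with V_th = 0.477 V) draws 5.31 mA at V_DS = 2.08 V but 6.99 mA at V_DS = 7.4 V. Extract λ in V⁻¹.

λ = 0.0679 V⁻¹

With V_GS fixed, I_D ∝ (1 + λ V_DS) in saturation, so I_D2/I_D1 = (1 + λ V_DS2)/(1 + λ V_DS1).
6.99/5.31 = 1.316 = (1 + 7.4 λ)/(1 + 2.08 λ).
Solving: λ (I_D1 V_DS2 − I_D2 V_DS1) = I_D2 − I_D1, so λ = (6.99 − 5.31) / (5.31 × 7.4 − 6.99 × 2.08) = 1.68 / 24.8 = 0.0679 V⁻¹.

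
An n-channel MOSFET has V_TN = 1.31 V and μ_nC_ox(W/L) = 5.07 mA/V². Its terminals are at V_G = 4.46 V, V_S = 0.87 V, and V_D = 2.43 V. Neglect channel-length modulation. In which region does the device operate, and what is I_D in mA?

Triode; I_D = 11.9 mA

V_GS = V_G − V_S = 4.46 − 0.87 = 3.59 V; V_DS = V_D − V_S = 2.43 − 0.87 = 1.56 V.
V_ov = V_GS − V_TN = 3.59 − 1.31 = 2.28 V.
Since V_DS = 1.56 V < V_ov = 2.28 V, the device is in the triode region.
I_D = k_n [V_ov · V_DS − ½ V_DS²] = 5.07 × [2.28 × 1.56 − 0.5 × 1.56²] = 11.9 mA.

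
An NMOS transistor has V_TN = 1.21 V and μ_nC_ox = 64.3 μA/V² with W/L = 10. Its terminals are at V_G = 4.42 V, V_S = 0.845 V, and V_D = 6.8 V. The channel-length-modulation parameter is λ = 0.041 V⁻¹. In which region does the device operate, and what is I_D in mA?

Saturation; I_D = 2.24 mA

V_GS = V_G − V_S = 4.42 − 0.845 = 3.58 V; V_DS = V_D − V_S = 6.8 − 0.845 = 5.96 V.
k_n = μ_nC_ox · (W/L) = 0.643 mA/V².
V_ov = V_GS − V_TN = 3.58 − 1.21 = 2.37 V.
Since V_DS = 5.96 V ≥ V_ov = 2.37 V, the device is in saturation.
I_D = ½ k_n V_ov² (1 + λ V_DS) = 0.5 × 0.643 × 2.37² × (1 + 0.041 × 5.96) = 2.24 mA.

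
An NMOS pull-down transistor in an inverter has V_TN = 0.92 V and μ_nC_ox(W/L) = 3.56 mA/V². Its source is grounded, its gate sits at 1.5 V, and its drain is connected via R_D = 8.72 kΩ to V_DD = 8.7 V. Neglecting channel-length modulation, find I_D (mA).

I_D = 0.599 mA

V_GS = V_G = 1.5 V, so V_ov = 1.5 − 0.92 = 0.58 V.
Assume saturation: I_D = ½ k_n V_ov² = 0.5 × 3.56 × 0.58² = 0.599 mA, giving V_DS = V_DD − I_D R_D = 8.7 − 0.599 × 8.72 = 3.48 V.
V_DS = 3.48 V ≥ V_ov = 0.58 V, confirming saturation.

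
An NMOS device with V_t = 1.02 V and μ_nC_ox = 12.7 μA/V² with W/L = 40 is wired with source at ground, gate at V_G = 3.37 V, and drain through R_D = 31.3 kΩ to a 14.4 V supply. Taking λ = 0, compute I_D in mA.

V_GS = V_G = 3.37 V, so V_ov = 3.37 − 1.02 = 2.35 V.
k_n = μ_nC_ox · (W/L) = 0.508 mA/V².
Assume saturation: I_D = ½ k_n V_ov² = 0.5 × 0.508 × 2.35² = 1.4 mA, giving V_DS = V_DD − I_D R_D = 14.4 − 1.4 × 31.3 = -29.5 V.
But -29.5 V < V_ov = 2.35 V, so the device is actually in triode.
In triode I_D = k_n[V_ov V_DS − ½ V_DS²] and I_D = (V_DD − V_DS)/R_D. Equating: 7.95 V_DS² − 38.37 V_DS + 14.4 = 0, giving V_DS = 0.41 V (the root below V_ov).
I_D = (14.4 − 0.41) / 31.3 = 0.447 mA.

I_D = 0.447 mA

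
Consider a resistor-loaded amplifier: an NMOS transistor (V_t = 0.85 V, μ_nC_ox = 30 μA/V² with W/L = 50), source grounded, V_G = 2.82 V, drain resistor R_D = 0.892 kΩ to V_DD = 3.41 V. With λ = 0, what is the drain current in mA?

I_D = 2.47 mA

V_GS = V_G = 2.82 V, so V_ov = 2.82 − 0.85 = 1.97 V.
k_n = μ_nC_ox · (W/L) = 1.5 mA/V².
Assume saturation: I_D = ½ k_n V_ov² = 0.5 × 1.5 × 1.97² = 2.91 mA, giving V_DS = V_DD − I_D R_D = 3.41 − 2.91 × 0.892 = 0.814 V.
But 0.814 V < V_ov = 1.97 V, so the device is actually in triode.
In triode I_D = k_n[V_ov V_DS − ½ V_DS²] and I_D = (V_DD − V_DS)/R_D. Equating: 0.669 V_DS² − 3.636 V_DS + 3.41 = 0, giving V_DS = 1.21 V (the root below V_ov).
I_D = (3.41 − 1.21) / 0.892 = 2.47 mA.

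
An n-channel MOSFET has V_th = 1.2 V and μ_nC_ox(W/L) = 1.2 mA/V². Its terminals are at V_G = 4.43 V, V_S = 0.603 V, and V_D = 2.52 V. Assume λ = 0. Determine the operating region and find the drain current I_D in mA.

V_GS = V_G − V_S = 4.43 − 0.603 = 3.83 V; V_DS = V_D − V_S = 2.52 − 0.603 = 1.92 V.
V_ov = V_GS − V_th = 3.83 − 1.2 = 2.63 V.
Since V_DS = 1.92 V < V_ov = 2.63 V, the device is in the triode region.
I_D = k_n [V_ov · V_DS − ½ V_DS²] = 1.2 × [2.63 × 1.92 − 0.5 × 1.92²] = 3.84 mA.

Triode; I_D = 3.84 mA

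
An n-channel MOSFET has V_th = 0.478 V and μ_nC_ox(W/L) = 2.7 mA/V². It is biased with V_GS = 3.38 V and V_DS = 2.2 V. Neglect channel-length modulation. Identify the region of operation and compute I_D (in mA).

V_ov = V_GS − V_th = 3.38 − 0.478 = 2.9 V.
Since V_DS = 2.2 V < V_ov = 2.9 V, the device is in the triode region.
I_D = k_n [V_ov · V_DS − ½ V_DS²] = 2.7 × [2.9 × 2.2 − 0.5 × 2.2²] = 10.7 mA.

Triode; I_D = 10.7 mA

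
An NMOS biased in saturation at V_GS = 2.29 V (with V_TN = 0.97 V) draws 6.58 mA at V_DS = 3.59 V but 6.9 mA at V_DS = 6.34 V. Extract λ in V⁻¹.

λ = 0.0189 V⁻¹

With V_GS fixed, I_D ∝ (1 + λ V_DS) in saturation, so I_D2/I_D1 = (1 + λ V_DS2)/(1 + λ V_DS1).
6.9/6.58 = 1.049 = (1 + 6.34 λ)/(1 + 3.59 λ).
Solving: λ (I_D1 V_DS2 − I_D2 V_DS1) = I_D2 − I_D1, so λ = (6.9 − 6.58) / (6.58 × 6.34 − 6.9 × 3.59) = 0.32 / 16.9 = 0.0189 V⁻¹.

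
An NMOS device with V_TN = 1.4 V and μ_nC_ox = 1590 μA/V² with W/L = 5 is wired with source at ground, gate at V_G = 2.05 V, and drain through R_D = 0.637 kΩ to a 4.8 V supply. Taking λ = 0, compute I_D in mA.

V_GS = V_G = 2.05 V, so V_ov = 2.05 − 1.4 = 0.65 V.
k_n = μ_nC_ox · (W/L) = 7.95 mA/V².
Assume saturation: I_D = ½ k_n V_ov² = 0.5 × 7.95 × 0.65² = 1.68 mA, giving V_DS = V_DD − I_D R_D = 4.8 − 1.68 × 0.637 = 3.73 V.
V_DS = 3.73 V ≥ V_ov = 0.65 V, confirming saturation.

I_D = 1.68 mA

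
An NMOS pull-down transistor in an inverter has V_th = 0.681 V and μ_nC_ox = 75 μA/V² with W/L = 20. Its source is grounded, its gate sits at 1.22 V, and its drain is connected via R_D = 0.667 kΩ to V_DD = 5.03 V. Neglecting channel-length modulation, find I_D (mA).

I_D = 0.218 mA

V_GS = V_G = 1.22 V, so V_ov = 1.22 − 0.681 = 0.539 V.
k_n = μ_nC_ox · (W/L) = 1.5 mA/V².
Assume saturation: I_D = ½ k_n V_ov² = 0.5 × 1.5 × 0.539² = 0.218 mA, giving V_DS = V_DD − I_D R_D = 5.03 − 0.218 × 0.667 = 4.88 V.
V_DS = 4.88 V ≥ V_ov = 0.539 V, confirming saturation.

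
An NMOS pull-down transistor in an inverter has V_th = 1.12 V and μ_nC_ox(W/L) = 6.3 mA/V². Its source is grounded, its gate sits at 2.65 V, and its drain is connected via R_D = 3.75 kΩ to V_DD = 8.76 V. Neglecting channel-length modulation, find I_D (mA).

V_GS = V_G = 2.65 V, so V_ov = 2.65 − 1.12 = 1.53 V.
Assume saturation: I_D = ½ k_n V_ov² = 0.5 × 6.3 × 1.53² = 7.37 mA, giving V_DS = V_DD − I_D R_D = 8.76 − 7.37 × 3.75 = -18.9 V.
But -18.9 V < V_ov = 1.53 V, so the device is actually in triode.
In triode I_D = k_n[V_ov V_DS − ½ V_DS²] and I_D = (V_DD − V_DS)/R_D. Equating: 11.8 V_DS² − 37.15 V_DS + 8.76 = 0, giving V_DS = 0.257 V (the root below V_ov).
I_D = (8.76 − 0.257) / 3.75 = 2.27 mA.

I_D = 2.27 mA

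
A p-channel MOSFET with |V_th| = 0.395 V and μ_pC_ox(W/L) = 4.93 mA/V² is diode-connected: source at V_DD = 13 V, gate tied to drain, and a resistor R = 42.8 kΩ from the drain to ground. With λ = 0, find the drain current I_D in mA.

I_D = 0.287 mA

With gate tied to drain, V_SG = V_SD ≥ V_SG − |V_th|, so the device is in saturation.
KCL at the drain: ½ k_p (V_SG − |V_th|)² = (V_DD − V_SG)/R.
Let x = V_SG − 0.395. Then 106 x² + x − 12.61 = 0, giving x = 0.341 V (positive root), so V_SG = 0.736 V.
I_D = (V_DD − V_SG)/R = (13 − 0.736) / 42.8 = 0.287 mA.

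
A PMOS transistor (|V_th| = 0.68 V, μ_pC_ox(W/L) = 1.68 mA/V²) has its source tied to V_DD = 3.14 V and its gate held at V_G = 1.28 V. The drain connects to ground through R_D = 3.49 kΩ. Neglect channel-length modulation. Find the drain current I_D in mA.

V_SG = V_DD − V_G = 3.14 − 1.28 = 1.86 V, so V_ov = 1.86 − 0.68 = 1.18 V.
Assume saturation: I_D = ½ k_p V_ov² = 0.5 × 1.68 × 1.18² = 1.17 mA, giving V_SD = V_DD − I_D R_D = 3.14 − 1.17 × 3.49 = -0.942 V.
But -0.942 V < V_ov = 1.18 V, so the device is actually in triode.
In triode I_D = k_p[V_ov V_SD − ½ V_SD²] and I_D = (V_DD − V_SD)/R_D. Equating: 2.93 V_SD² − 7.919 V_SD + 3.14 = 0, giving V_SD = 0.483 V (the root below V_ov).
I_D = (3.14 − 0.483) / 3.49 = 0.761 mA.

I_D = 0.761 mA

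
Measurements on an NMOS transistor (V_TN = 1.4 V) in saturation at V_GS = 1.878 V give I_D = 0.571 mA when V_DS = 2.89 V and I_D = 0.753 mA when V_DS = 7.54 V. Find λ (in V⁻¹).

With V_GS fixed, I_D ∝ (1 + λ V_DS) in saturation, so I_D2/I_D1 = (1 + λ V_DS2)/(1 + λ V_DS1).
0.753/0.571 = 1.319 = (1 + 7.54 λ)/(1 + 2.89 λ).
Solving: λ (I_D1 V_DS2 − I_D2 V_DS1) = I_D2 − I_D1, so λ = (0.753 − 0.571) / (0.571 × 7.54 − 0.753 × 2.89) = 0.182 / 2.13 = 0.0855 V⁻¹.

λ = 0.0855 V⁻¹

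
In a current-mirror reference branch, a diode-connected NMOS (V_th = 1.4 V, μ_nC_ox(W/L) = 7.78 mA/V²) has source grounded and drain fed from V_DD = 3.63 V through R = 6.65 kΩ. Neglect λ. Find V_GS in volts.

V_GS = 1.67 V

With gate tied to drain, V_GS = V_DS ≥ V_GS − V_th, so the device is in saturation.
KCL at the drain: ½ k_n (V_GS − V_th)² = (V_DD − V_GS)/R.
Let x = V_GS − 1.4. Then 25.9 x² + x − 2.23 = 0, giving x = 0.275 V (positive root), so V_GS = 1.67 V.
I_D = (V_DD − V_GS)/R = (3.63 − 1.67) / 6.65 = 0.294 mA.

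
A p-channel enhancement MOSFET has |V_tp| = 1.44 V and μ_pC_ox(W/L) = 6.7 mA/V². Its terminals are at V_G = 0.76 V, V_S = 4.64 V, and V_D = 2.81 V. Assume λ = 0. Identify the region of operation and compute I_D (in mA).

V_SG = V_S − V_G = 4.64 − 0.76 = 3.88 V; V_SD = V_S − V_D = 4.64 − 2.81 = 1.83 V.
V_ov = V_SG − |V_tp| = 3.88 − 1.44 = 2.44 V.
Since V_SD = 1.83 V < V_ov = 2.44 V, the device is in the triode region.
I_D = k_p [V_ov · V_SD − ½ V_SD²] = 6.7 × [2.44 × 1.83 − 0.5 × 1.83²] = 18.7 mA.

Triode; I_D = 18.7 mA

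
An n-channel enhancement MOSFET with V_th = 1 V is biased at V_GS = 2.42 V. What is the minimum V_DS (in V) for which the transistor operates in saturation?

V_DS,sat = 1.42 V

The boundary between triode and saturation is V_DS = V_GS − V_th = V_ov.
V_ov = 2.42 − 1 = 1.42 V.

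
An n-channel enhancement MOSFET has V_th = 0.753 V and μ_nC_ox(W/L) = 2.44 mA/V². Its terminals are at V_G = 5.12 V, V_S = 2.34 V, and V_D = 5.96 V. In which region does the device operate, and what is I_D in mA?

V_GS = V_G − V_S = 5.12 − 2.34 = 2.78 V; V_DS = V_D − V_S = 5.96 − 2.34 = 3.62 V.
V_ov = V_GS − V_th = 2.78 − 0.753 = 2.03 V.
Since V_DS = 3.62 V ≥ V_ov = 2.03 V, the device is in saturation.
I_D = ½ k_n V_ov² = 0.5 × 2.44 × 2.03² = 5.01 mA.

Saturation; I_D = 5.01 mA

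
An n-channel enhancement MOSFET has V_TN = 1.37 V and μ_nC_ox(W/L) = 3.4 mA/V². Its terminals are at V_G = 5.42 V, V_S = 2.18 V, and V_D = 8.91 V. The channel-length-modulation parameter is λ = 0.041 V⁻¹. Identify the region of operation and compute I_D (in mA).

Saturation; I_D = 7.59 mA

V_GS = V_G − V_S = 5.42 − 2.18 = 3.24 V; V_DS = V_D − V_S = 8.91 − 2.18 = 6.73 V.
V_ov = V_GS − V_TN = 3.24 − 1.37 = 1.87 V.
Since V_DS = 6.73 V ≥ V_ov = 1.87 V, the device is in saturation.
I_D = ½ k_n V_ov² (1 + λ V_DS) = 0.5 × 3.4 × 1.87² × (1 + 0.041 × 6.73) = 7.59 mA.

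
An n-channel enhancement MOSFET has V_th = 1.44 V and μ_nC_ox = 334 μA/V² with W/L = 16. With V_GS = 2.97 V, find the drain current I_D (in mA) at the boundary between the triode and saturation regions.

I_D = 6.25 mA

At the boundary V_DS = V_ov = V_GS − V_th = 2.97 − 1.44 = 1.53 V.
k_n = μ_nC_ox · (W/L) = 5.344 mA/V².
I_D = ½ k_n V_ov² = 0.5 × 5.344 × 1.53² = 6.25 mA.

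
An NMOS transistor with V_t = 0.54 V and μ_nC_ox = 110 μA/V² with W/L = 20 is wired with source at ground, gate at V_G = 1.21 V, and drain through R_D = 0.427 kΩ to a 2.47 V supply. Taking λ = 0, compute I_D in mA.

V_GS = V_G = 1.21 V, so V_ov = 1.21 − 0.54 = 0.67 V.
k_n = μ_nC_ox · (W/L) = 2.2 mA/V².
Assume saturation: I_D = ½ k_n V_ov² = 0.5 × 2.2 × 0.67² = 0.494 mA, giving V_DS = V_DD − I_D R_D = 2.47 − 0.494 × 0.427 = 2.26 V.
V_DS = 2.26 V ≥ V_ov = 0.67 V, confirming saturation.

I_D = 0.494 mA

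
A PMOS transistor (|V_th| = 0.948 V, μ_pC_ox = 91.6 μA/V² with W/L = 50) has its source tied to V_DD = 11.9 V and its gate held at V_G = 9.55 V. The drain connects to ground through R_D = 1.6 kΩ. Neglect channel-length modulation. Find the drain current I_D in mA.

V_SG = V_DD − V_G = 11.9 − 9.55 = 2.35 V, so V_ov = 2.35 − 0.948 = 1.4 V.
k_p = μ_pC_ox · (W/L) = 4.58 mA/V².
Assume saturation: I_D = ½ k_p V_ov² = 0.5 × 4.58 × 1.4² = 4.5 mA, giving V_SD = V_DD − I_D R_D = 11.9 − 4.5 × 1.6 = 4.7 V.
V_SD = 4.7 V ≥ V_ov = 1.4 V, confirming saturation.

I_D = 4.50 mA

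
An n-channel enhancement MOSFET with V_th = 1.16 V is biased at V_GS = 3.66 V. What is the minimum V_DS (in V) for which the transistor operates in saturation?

The boundary between triode and saturation is V_DS = V_GS − V_th = V_ov.
V_ov = 3.66 − 1.16 = 2.5 V.

V_DS,sat = 2.50 V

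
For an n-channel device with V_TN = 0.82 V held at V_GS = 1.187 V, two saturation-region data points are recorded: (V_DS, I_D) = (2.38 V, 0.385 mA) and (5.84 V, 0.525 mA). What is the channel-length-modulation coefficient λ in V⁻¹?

λ = 0.140 V⁻¹

With V_GS fixed, I_D ∝ (1 + λ V_DS) in saturation, so I_D2/I_D1 = (1 + λ V_DS2)/(1 + λ V_DS1).
0.525/0.385 = 1.364 = (1 + 5.84 λ)/(1 + 2.38 λ).
Solving: λ (I_D1 V_DS2 − I_D2 V_DS1) = I_D2 − I_D1, so λ = (0.525 − 0.385) / (0.385 × 5.84 − 0.525 × 2.38) = 0.14 / 0.999 = 0.14 V⁻¹.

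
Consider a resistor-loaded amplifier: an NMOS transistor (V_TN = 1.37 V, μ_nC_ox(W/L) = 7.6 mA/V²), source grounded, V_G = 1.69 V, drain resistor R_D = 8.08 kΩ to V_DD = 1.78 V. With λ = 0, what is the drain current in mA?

I_D = 0.208 mA

V_GS = V_G = 1.69 V, so V_ov = 1.69 − 1.37 = 0.32 V.
Assume saturation: I_D = ½ k_n V_ov² = 0.5 × 7.6 × 0.32² = 0.389 mA, giving V_DS = V_DD − I_D R_D = 1.78 − 0.389 × 8.08 = -1.36 V.
But -1.36 V < V_ov = 0.32 V, so the device is actually in triode.
In triode I_D = k_n[V_ov V_DS − ½ V_DS²] and I_D = (V_DD − V_DS)/R_D. Equating: 30.7 V_DS² − 20.65 V_DS + 1.78 = 0, giving V_DS = 0.102 V (the root below V_ov).
I_D = (1.78 − 0.102) / 8.08 = 0.208 mA.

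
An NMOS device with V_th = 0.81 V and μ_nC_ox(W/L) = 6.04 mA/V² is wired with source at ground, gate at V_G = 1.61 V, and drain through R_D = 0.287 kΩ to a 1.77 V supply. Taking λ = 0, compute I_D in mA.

I_D = 1.93 mA

V_GS = V_G = 1.61 V, so V_ov = 1.61 − 0.81 = 0.8 V.
Assume saturation: I_D = ½ k_n V_ov² = 0.5 × 6.04 × 0.8² = 1.93 mA, giving V_DS = V_DD − I_D R_D = 1.77 − 1.93 × 0.287 = 1.22 V.
V_DS = 1.22 V ≥ V_ov = 0.8 V, confirming saturation.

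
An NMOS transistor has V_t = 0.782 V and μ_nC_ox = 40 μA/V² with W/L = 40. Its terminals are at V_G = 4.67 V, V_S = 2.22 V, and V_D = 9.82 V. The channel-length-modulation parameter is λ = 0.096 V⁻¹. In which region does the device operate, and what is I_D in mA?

V_GS = V_G − V_S = 4.67 − 2.22 = 2.45 V; V_DS = V_D − V_S = 9.82 − 2.22 = 7.6 V.
k_n = μ_nC_ox · (W/L) = 1.6 mA/V².
V_ov = V_GS − V_t = 2.45 − 0.782 = 1.67 V.
Since V_DS = 7.6 V ≥ V_ov = 1.67 V, the device is in saturation.
I_D = ½ k_n V_ov² (1 + λ V_DS) = 0.5 × 1.6 × 1.67² × (1 + 0.096 × 7.6) = 3.85 mA.

Saturation; I_D = 3.85 mA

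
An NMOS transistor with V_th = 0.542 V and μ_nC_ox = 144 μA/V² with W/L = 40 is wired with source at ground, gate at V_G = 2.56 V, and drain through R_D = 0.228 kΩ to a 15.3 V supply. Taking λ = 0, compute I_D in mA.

I_D = 11.7 mA

V_GS = V_G = 2.56 V, so V_ov = 2.56 − 0.542 = 2.02 V.
k_n = μ_nC_ox · (W/L) = 5.76 mA/V².
Assume saturation: I_D = ½ k_n V_ov² = 0.5 × 5.76 × 2.02² = 11.7 mA, giving V_DS = V_DD − I_D R_D = 15.3 − 11.7 × 0.228 = 12.6 V.
V_DS = 12.6 V ≥ V_ov = 2.02 V, confirming saturation.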